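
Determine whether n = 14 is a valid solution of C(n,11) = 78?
C(14,11) = 14·13·12·11·10·9·8·7·6·5·4/11! = 14,529,715,200/39,916,800 = 364, which does not equal 78.
Final answer: No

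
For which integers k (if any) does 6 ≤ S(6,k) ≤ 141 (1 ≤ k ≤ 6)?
S(6,1)=1; S(6,2)=31; S(6,3)=90; S(6,4)=65; S(6,5)=15; S(6,6)=1. So valid k = 2, 3, 4, 5.
Final answer: 2, 3, 4, 5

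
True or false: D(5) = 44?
True

Derangements of 5 elements: D(5) = (5-1)·[D(4) + D(3)] = 4·[9 + 2] = 44.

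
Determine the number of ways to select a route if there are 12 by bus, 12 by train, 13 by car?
37

Working:
By the addition principle: 12 + 12 + 13 = 37.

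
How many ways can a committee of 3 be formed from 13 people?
C(13,3) = 13! / (3! × (13-3)!)
         = 13! / (3! × 10!)
         = 286

Answer: 286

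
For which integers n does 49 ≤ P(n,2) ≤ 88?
8, 9

Reasoning: P(7,2)=42; P(8,2)=56; P(9,2)=72; P(10,2)=90. So valid n = 8, 9.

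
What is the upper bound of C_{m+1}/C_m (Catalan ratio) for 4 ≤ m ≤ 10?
7/2
C_{m+1}/C_m = 2(2m+1)/(m+2), which increases with m. Maximum at m = 10: 2·21/12 = 7/2.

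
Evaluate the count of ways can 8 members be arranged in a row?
40,320

Arrangements of 8 distinct objects: 8! = 40,320.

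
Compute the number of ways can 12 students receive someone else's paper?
176,214,841

Solution: Using D(n) = (n-1)[D(n-1) + D(n-2)]:
D(12) = (12-1) × [D(11) + D(10)]
      = 11 × [14684570 + 1334961]
      = 11 × 16019531
      = 176,214,841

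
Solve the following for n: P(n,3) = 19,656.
28

P(n,3) = n(n−1)(n−2) is increasing in n; n(n−1)(n−2) ≈ (n−1)^3 = 19,656 gives n ≈ 28.0. Check: P(26,3) = 15,600, P(27,3) = 17,550, P(28,3) = 19,656 ✓. So n = 28.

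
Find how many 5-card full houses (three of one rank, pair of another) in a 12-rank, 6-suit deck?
39,600

Explanation: Triple rank: 12. Triple suits: C(6,3)=20. Pair rank: 11. Pair suits: C(6,2)=15. Total: 39,600.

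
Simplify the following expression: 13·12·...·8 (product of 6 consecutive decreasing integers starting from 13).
1,235,520

Working:
This is P(13,6) = 13!/(7)! = 1,235,520.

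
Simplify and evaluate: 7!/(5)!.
42

Explanation: This equals 7×6 = 42.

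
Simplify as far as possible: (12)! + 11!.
518,918,400

Working:
(12)! + 11! = (12)·11! + 11! = (12+1)·11! = 13·11! = 518,918,400.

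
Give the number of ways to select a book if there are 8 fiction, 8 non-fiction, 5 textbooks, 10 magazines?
31

Reasoning: By the addition principle: 8 + 8 + 5 + 10 = 31.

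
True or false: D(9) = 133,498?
False
Derangements of 9 elements: D(9) = (9-1)·[D(8) + D(7)] = 8·[14,833 + 1,854] = 133,496.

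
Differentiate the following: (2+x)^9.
9(2+x)^8

Using the power rule: d/dx (2+x)^9 = 9(2+x)^{8}.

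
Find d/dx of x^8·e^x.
(8x^7 + x^8)e^x

Working:
Product rule: d/dx[x^8]·e^x + x^8·d/dx[e^x] = 8x^{7}e^x + x^8e^x.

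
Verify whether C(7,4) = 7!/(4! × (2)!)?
The correct denominator is 4!×3!, giving C(7,4) = 35; the stated RHS is 7!/(4!×2!) = 105 ≠ 35, so the statement does not hold.
Final answer: False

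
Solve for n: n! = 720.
n! is strictly increasing. 4! = 24, 5! = 120, 6! = 720 ✓. So n = 6.
Final answer: 6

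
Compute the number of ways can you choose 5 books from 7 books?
C(7,5) = 7! / (5! × (7-5)!)
         = 7! / (5! × 2!)
         = 21

Answer: 21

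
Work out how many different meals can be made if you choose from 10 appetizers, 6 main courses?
60

Reasoning: By the multiplication principle: 10 × 6 = 60.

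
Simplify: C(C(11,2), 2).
1,485

C(11,2) = 55, then C(55, 2) = 1,485.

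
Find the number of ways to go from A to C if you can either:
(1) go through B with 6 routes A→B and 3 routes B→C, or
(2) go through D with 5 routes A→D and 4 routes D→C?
38
Route via B: 6×3=18. Route via D: 5×4=20. Total: 38.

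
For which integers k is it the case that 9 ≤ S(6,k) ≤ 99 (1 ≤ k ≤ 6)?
S(6,1)=1; S(6,2)=31; S(6,3)=90; S(6,4)=65; S(6,5)=15; S(6,6)=1. So valid k = 2, 3, 4, 5.

Answer: 2, 3, 4, 5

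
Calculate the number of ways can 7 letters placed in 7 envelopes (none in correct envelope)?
1,854

Reasoning: Using D(n) = (n-1)[D(n-1) + D(n-2)]:
D(7) = (7-1) × [D(6) + D(5)]
      = 6 × [265 + 44]
      = 6 × 309
      = 1,854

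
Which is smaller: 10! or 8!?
10!=3,628,800, 8!=40,320. 10! > 8!.

Answer: 8!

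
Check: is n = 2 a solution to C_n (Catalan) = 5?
No

Explanation: C_2 = C(4,2)/(2+1) = 6/3 = 2, which does not equal 5.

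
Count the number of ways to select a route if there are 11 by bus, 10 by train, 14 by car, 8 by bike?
By the addition principle: 11 + 10 + 14 + 8 = 43.

Answer: 43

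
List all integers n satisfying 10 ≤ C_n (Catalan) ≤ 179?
C_3=5; C_4=14; C_5=42; C_6=132; C_7=429. So valid n = 4, 5, 6.

Answer: 4, 5, 6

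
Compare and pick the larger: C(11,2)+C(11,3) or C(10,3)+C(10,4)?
C(10,3)+C(10,4)

Reasoning: First=220, Second=330.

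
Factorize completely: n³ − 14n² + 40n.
n(n − 4)(n − 10)

n³ − 14n² + 40n = n(n² − 14n + 40) = n(n − 4)(n − 10).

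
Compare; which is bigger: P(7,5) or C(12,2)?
P(7,5)
P(7,5)=2,520, C(12,2)=66.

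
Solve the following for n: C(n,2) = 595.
35

Working:
C(n,2) = n(n−1)/2! is increasing in n, and n(n−1) = 2!·595 = 1,190 ≈ (n−0.5)^2 gives n ≈ 35.0. Check: C(33,2) = 528, C(34,2) = 561, C(35,2) = 595 ✓. So n = 35.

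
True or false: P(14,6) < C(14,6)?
False

Solution: P(14,6) = 2,162,160 and C(14,6) = 3,003; P(n,r) = r! × C(n,r) so P > C whenever r ≥ 2.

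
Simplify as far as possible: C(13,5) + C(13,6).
By Pascal's identity: C(14,6) = 3,003.

Answer: 3,003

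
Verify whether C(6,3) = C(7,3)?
LHS = C(6,3) = 20; RHS = C(7,3) = 35. 20 ≠ 35, so the statement does not hold.

Answer: False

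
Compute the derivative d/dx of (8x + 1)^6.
48(8x + 1)^5

Reasoning: Chain rule: 6(8x+1)^{5} × 8 = 48(8x+1)^{5}.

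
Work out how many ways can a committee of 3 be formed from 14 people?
364

C(14,3) = 14! / (3! × (14-3)!)
         = 14! / (3! × 11!)
         = 364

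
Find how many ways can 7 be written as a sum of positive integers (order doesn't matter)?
15
Pentagonal recurrence p(n) = p(n−1) + p(n−2) − p(n−5) − p(n−7) + …: p(7) = p(6) + p(5) − p(2) − p(0) = 11 + 7 − 2 − 1 = 15.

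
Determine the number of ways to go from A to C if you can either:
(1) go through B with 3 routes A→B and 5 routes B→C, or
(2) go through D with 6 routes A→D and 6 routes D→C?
Route via B: 3×5=15. Route via D: 6×6=36. Total: 51.

Answer: 51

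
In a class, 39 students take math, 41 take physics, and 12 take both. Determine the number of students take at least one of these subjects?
68

Working:
|A∪B| = |A|+|B|-|A∩B| = 39+41-12 = 68.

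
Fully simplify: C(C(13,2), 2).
3,003

Explanation: C(13,2) = 78, then C(78, 2) = 3,003.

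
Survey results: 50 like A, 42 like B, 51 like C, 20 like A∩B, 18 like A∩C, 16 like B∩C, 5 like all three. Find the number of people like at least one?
94

Working:
|A∪B∪C| = 50+42+51-20-18-16+5 = 94.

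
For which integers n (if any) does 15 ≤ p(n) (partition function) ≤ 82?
Tabulating p(n) via p(n) = p(n−1) + p(n−2) − p(n−5) − p(n−7) + …: p(6)=11; p(7)=15; p(8)=22; p(9)=30; p(10)=42; p(11)=56; p(12)=77; p(13)=101. So valid n = 7, 8, 9, 10, 11, 12.
Final answer: 7, 8, 9, 10, 11, 12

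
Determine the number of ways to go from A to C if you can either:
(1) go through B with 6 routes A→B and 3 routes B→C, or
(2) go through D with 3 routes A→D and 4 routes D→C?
30

Explanation: Route via B: 6×3=18. Route via D: 3×4=12. Total: 30.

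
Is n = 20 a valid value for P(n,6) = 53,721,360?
No

Explanation: P(20,6) = 20·19·18·17·16·15 = 27,907,200, which does not equal 53,721,360.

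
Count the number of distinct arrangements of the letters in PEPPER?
60
Word has 6 letters (P=3, E=2, R=1). Arrangements: 6!/Π(k!) = 60.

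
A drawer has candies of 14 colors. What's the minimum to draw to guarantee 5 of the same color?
57

Solution: Worst case: 4 of each = 56. One more: 57.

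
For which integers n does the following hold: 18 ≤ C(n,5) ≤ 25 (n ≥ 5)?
7

Reasoning: C(6,5)=6; C(7,5)=21; C(8,5)=56. So valid n = 7.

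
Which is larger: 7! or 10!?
10!

Solution: 7!=5,040, 10!=3,628,800. 10! > 7!.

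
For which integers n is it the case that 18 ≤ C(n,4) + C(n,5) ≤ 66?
C(5,4)+C(5,5)=6; C(6,4)+C(6,5)=21; C(7,4)+C(7,5)=56; C(8,4)+C(8,5)=126. So valid n = 6, 7.

Answer: 6, 7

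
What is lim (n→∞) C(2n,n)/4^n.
C(2n,n) ~ 4^n/√(πn), so C(2n,n)/4^n ~ 1/√(πn) → 0.

Answer: 0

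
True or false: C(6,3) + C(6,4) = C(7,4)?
Pascal's identity C(n,k) + C(n,k+1) = C(n+1,k+1): 20 + 15 = 35 = C(7,4).
Final answer: True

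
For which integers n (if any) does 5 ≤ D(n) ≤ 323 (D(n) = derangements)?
Using D(n) = (n−1)[D(n−1) + D(n−2)] with D(1)=0, D(2)=1: D(3)=2; D(4)=9; D(5)=44; D(6)=265; D(7)=1,854. So valid n = 4, 5, 6.

Answer: 4, 5, 6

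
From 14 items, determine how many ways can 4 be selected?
1,001

Working:
C(14,4) = 14! / (4! × (14-4)!)
         = 14! / (4! × 10!)
         = 1,001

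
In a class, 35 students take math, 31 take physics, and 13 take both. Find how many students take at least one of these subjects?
53

Solution: |A∪B| = |A|+|B|-|A∩B| = 35+31-13 = 53.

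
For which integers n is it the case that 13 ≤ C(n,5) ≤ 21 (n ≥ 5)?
7

Working:
C(6,5)=6; C(7,5)=21; C(8,5)=56. So valid n = 7.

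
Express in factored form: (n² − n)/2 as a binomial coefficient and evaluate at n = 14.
(n² − n)/2 = n(n−1)/2 = C(n,2). At n = 14: C(14,2) = 91.

Answer: C(n,2); C(14,2) = 91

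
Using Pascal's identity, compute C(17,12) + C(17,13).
8,568

C(17,12) + C(17,13) = C(18,13) = 8,568.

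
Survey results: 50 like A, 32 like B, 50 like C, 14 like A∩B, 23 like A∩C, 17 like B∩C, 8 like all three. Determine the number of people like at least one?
|A∪B∪C| = 50+32+50-14-23-17+8 = 86.

Answer: 86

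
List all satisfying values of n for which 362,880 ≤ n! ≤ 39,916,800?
n! is strictly increasing; 9! = 362,880 and 11! = 39,916,800, so valid n = 9, 10, 11.
Final answer: 9, 10, 11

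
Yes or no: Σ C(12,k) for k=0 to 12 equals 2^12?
Yes

Binomial theorem: Σ C(12,k) = (1+1)^12 = 2^12 = 4,096; RHS 2^12 = 4,096.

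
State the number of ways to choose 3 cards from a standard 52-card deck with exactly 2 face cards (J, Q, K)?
12 face cards and 40 non-face cards: C(12,2) × C(40,1) = 66 × 40 = 2,640.

Answer: 2,640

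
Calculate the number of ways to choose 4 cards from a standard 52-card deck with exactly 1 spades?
118,807

Reasoning: 13 spades and 39 non-spades: C(13,1) × C(39,3) = 13 × 9139 = 118,807.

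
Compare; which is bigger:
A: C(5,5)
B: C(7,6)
A=C(5,5)=1, B=C(7,6)=7.
Final answer: B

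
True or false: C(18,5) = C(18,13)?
C(18,5) = C(18,18-5) by the symmetry property; both equal 8,568.
Final answer: True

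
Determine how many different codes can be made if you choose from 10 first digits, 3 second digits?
30

Solution: By the multiplication principle: 10 × 3 = 30.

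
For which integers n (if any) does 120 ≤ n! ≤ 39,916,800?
5, 6, 7, 8, 9, 10, 11

Explanation: n! is strictly increasing; 5! = 120 and 11! = 39,916,800, so valid n = 5, 6, 7, 8, 9, 10, 11.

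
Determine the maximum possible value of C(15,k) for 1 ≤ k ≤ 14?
6,435

C(15,k) is maximised at the centre of the row: C(15,7) = 6,435.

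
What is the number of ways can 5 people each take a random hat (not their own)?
44

Solution: Using D(n) = (n-1)[D(n-1) + D(n-2)]:
D(5) = (5-1) × [D(4) + D(3)]
      = 4 × [9 + 2]
      = 4 × 11
      = 44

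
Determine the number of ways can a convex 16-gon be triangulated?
Using the Catalan number formula: C_n = C(2n, n) / (n+1)
C_14 = C(28, 14) / (14+1)
     = 40116600 / 15
     = 2,674,440
Final answer: 2,674,440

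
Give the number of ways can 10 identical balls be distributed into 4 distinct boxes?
286

Working:
C(10+4-1, 4-1) = C(13, 3) = 286.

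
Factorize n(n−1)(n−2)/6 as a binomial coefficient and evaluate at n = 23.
C(n,3); C(23,3) = 1,771

n(n−1)(n−2)/6 = n!/(3!(n−3)!) = C(n,3). At n = 23: C(23,3) = 1,771.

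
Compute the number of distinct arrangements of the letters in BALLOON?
1,260

Solution: Word has 7 letters (B=1, A=1, L=2, O=2, N=1). Arrangements: 7!/Π(k!) = 1,260.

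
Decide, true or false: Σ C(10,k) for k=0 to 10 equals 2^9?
False

Working:
Binomial theorem: Σ C(10,k) = (1+1)^10 = 2^10 = 1,024; RHS 2^9 = 512.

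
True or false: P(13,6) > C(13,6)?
P(13,6) = 1,235,520 and C(13,6) = 1,716; P(n,r) = r! × C(n,r) so P > C whenever r ≥ 2.
Final answer: True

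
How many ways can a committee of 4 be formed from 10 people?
210

C(10,4) = 10! / (4! × (10-4)!)
         = 10! / (4! × 6!)
         = 210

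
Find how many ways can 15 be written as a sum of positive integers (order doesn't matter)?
176

Working:
Pentagonal recurrence p(n) = p(n−1) + p(n−2) − p(n−5) − p(n−7) + …: p(15) = p(14) + p(13) − p(10) − p(8) + p(3) + p(0) = 135 + 101 − 42 − 22 + 3 + 1 = 176.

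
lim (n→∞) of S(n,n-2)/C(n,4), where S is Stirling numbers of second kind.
The leading term of S(n,n-2) as a polynomial in n is (3)!!·C(n,4), so the ratio → (3)!! = 3.

Answer: 3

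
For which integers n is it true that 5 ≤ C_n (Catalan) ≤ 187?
C_2=2; C_3=5; C_4=14; C_5=42; C_6=132; C_7=429. So valid n = 3, 4, 5, 6.
Final answer: 3, 4, 5, 6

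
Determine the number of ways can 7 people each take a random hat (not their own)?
1,854

Using D(n) = (n-1)[D(n-1) + D(n-2)]:
D(7) = (7-1) × [D(6) + D(5)]
      = 6 × [265 + 44]
      = 6 × 309
      = 1,854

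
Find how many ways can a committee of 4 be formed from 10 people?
210

Working:
C(10,4) = 10! / (4! × (10-4)!)
         = 10! / (4! × 6!)
         = 210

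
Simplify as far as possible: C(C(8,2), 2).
378

C(8,2) = 28, then C(28, 2) = 378.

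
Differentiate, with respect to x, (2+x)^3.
3(2+x)^2

Explanation: Using the power rule: d/dx (2+x)^3 = 3(2+x)^{2}.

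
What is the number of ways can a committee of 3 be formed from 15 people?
455

Solution: C(15,3) = 15! / (3! × (15-3)!)
         = 15! / (3! × 12!)
         = 455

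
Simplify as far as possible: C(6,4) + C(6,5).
21

Solution: By Pascal's identity: C(7,5) = 21.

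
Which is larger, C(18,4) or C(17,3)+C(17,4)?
Equal

By Pascal's identity: C(18,4) = C(17,3)+C(17,4) = 3,060. Equal.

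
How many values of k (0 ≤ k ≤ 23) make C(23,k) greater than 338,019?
Row 23 is unimodal and symmetric about k=23/2. C(23,7)=245,157 ≤ 338,019; C(23,8)=490,314 > 338,019; by symmetry C(23,k) > 338,019 for k = 8..15. That's 15 - 8 + 1 = 8 values.
Final answer: 8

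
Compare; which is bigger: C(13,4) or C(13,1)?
C(13,4)

Explanation: C(13,4)=715, C(13,1)=13.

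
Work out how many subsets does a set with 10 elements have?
1,024

Reasoning: Each element can be included or excluded: 2^10 = 1,024.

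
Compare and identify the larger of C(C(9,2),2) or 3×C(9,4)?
C(C(9,2),2)

Solution: C(C(9,2),2)=630, 3×C(9,4)=378.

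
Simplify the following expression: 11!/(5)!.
332,640

Working:
This equals 11×10×...×6 = 332,640.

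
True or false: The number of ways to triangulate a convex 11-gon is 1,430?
False

Triangulations of a convex 11-gon are counted by the Catalan number C_9: C_9 = C(18,9)/(9+1) = 48,620/10 = 4,862.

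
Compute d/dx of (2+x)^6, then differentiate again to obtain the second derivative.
First derivative: 6(2+x)^{5}. Second derivative: 6·5·(2+x)^{4} = 30(2+x)^{4}.

Answer: 30(2+x)^4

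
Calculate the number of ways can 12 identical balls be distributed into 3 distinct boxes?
91

Solution: C(12+3-1, 3-1) = C(14, 2) = 91.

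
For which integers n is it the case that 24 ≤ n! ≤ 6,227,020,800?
n! is strictly increasing; 4! = 24 and 13! = 6,227,020,800, so valid n = 4, 5, 6, 7, 8, 9, 10, 11, 12, 13.

Answer: 4, 5, 6, 7, 8, 9, 10, 11, 12, 13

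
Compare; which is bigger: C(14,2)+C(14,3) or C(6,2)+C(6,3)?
C(14,2)+C(14,3)

Working:
First=455, Second=35.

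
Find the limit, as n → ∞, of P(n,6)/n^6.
1

Working:
P(n,6) = n(n-1)···(n-5) ≈ n^6 for large n. Limit = 1.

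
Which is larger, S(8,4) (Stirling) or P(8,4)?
S(8,4) = 4·S(7,4) + S(7,3) = 4·350 + 301 = 1,701; P(8,4) = 1,680.
Final answer: S(8,4)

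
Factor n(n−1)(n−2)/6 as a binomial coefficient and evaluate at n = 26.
C(n,3); C(26,3) = 2,600

n(n−1)(n−2)/6 = n!/(3!(n−3)!) = C(n,3). At n = 26: C(26,3) = 2,600.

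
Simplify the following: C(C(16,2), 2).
7,140

Reasoning: C(16,2) = 120, then C(120, 2) = 7,140.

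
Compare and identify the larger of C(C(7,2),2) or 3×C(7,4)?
C(C(7,2),2)

Solution: C(C(7,2),2)=210, 3×C(7,4)=105.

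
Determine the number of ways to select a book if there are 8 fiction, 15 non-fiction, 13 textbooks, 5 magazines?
41

Reasoning: By the addition principle: 8 + 15 + 13 + 5 = 41.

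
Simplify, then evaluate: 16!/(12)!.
43,680

This equals 16×15×...×13 = 43,680.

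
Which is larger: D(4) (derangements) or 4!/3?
D(4)

Reasoning: D(4) = (4-1)·[D(3) + D(2)] = 3·[2 + 1] = 9; 4!/3 = 24/3 = 8.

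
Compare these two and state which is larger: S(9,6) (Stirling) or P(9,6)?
P(9,6)

Solution: S(9,6) = 6·S(8,6) + S(8,5) = 6·266 + 1,050 = 2,646; P(9,6) = 60,480.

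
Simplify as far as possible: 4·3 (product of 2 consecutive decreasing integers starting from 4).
This is P(4,2) = 4!/(2)! = 12.

Answer: 12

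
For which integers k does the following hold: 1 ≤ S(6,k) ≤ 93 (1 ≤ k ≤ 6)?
1, 2, 3, 4, 5, 6

Solution: S(6,1)=1; S(6,2)=31; S(6,3)=90; S(6,4)=65; S(6,5)=15; S(6,6)=1. So valid k = 1, 2, 3, 4, 5, 6.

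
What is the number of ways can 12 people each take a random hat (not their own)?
176,214,841

Solution: Using D(n) = (n-1)[D(n-1) + D(n-2)]:
D(12) = (12-1) × [D(11) + D(10)]
      = 11 × [14684570 + 1334961]
      = 11 × 16019531
      = 176,214,841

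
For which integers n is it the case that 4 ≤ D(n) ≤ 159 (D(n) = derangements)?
4, 5
Using D(n) = (n−1)[D(n−1) + D(n−2)] with D(1)=0, D(2)=1: D(3)=2; D(4)=9; D(5)=44; D(6)=265. So valid n = 4, 5.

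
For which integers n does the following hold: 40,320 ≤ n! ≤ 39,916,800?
8, 9, 10, 11

n! is strictly increasing; 8! = 40,320 and 11! = 39,916,800, so valid n = 8, 9, 10, 11.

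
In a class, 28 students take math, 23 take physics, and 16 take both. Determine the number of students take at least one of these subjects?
|A∪B| = |A|+|B|-|A∩B| = 28+23-16 = 35.

Answer: 35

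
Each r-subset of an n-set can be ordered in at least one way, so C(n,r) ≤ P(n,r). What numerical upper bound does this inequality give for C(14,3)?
2,184

Explanation: P(14,3) = 14·13·12 = 2,184, so C(14,3) ≤ 2,184. (The bound is loose by a factor of 3! = 6: C(14,3) = 2,184/6 = 364.)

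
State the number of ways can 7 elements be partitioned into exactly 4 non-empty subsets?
350
This equals S(7,4), the Stirling number of the 2nd kind.
Using the Stirling recurrence: S(n,k) = k·S(n-1,k) + S(n-1,k-1)
S(7,4) = 4·S(6,4) + S(6,3)
         = 4·65 + 90
         = 260 + 90
         = 350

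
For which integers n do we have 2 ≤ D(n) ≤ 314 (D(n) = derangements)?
3, 4, 5, 6

Reasoning: Using D(n) = (n−1)[D(n−1) + D(n−2)] with D(1)=0, D(2)=1: D(2)=1; D(3)=2; D(4)=9; D(5)=44; D(6)=265; D(7)=1,854. So valid n = 3, 4, 5, 6.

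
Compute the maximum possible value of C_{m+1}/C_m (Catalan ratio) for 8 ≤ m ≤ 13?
18/5

C_{m+1}/C_m = 2(2m+1)/(m+2), which increases with m. Maximum at m = 13: 2·27/15 = 18/5.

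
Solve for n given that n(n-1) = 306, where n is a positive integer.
18

Reasoning: n² − n − 306 = 0, so n = (1 ± √(1 + 4·306))/2 = (1 ± √1,225)/2 = (1 ± 35)/2, i.e. n = 18 or n = -17. Taking the positive root, n = 18 (check: 18×17 = 306).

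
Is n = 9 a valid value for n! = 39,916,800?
No

9! = 9·8! = 9·40,320 = 362,880, which does not equal 39,916,800.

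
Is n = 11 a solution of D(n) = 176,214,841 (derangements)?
No

D(11) = (11-1)·[D(10) + D(9)] = 10·[1,334,961 + 133,496] = 14,684,570, which does not equal 176,214,841.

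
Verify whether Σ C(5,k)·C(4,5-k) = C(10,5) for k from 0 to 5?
Vandermonde's identity gives C(9,5) = 126; RHS C(10,5) = 252.
Final answer: False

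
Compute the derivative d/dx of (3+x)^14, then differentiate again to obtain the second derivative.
182(3+x)^12
First derivative: 14(3+x)^{13}. Second derivative: 14·13·(3+x)^{12} = 182(3+x)^{12}.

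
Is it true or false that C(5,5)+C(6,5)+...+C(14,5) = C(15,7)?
False

Solution: Hockey stick identity gives Σ = C(15,6) = 5,005; RHS C(15,7) = 6,435.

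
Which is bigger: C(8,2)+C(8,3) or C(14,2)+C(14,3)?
C(14,2)+C(14,3)

Solution: First=84, Second=455.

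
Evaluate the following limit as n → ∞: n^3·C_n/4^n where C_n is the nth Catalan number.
∞

C_n ~ 4^n/(n^(3/2)√π), so n^3·C_n/4^n ~ n^(3 − 3/2)/√π → ∞.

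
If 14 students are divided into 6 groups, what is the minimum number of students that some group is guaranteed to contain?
3

Reasoning: Pigeonhole: ⌈14/6⌉ = 3.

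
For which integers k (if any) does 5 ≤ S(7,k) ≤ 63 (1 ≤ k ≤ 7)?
2, 6

Reasoning: S(7,1)=1; S(7,2)=63; S(7,3)=301; S(7,4)=350; S(7,5)=140; S(7,6)=21; S(7,7)=1. So valid k = 2, 6.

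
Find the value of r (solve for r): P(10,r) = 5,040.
P(10,r) = 10·9·…·(10−r+1), a product of r factors. Multiplying down from 10: 10 = 10; 10·9 = 90; 10·9·8 = 720; 10·9·8·7 = 5,040 ✓ (4 factors). So r = 4.
Final answer: 4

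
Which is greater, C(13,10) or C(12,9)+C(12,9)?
C(12,9)+C(12,9)

Explanation: C(13,10)=286; C(12,9)+C(12,9)=220+220=440.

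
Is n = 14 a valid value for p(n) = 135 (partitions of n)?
Pentagonal recurrence p(n) = p(n−1) + p(n−2) − p(n−5) − p(n−7) + …: p(14) = p(13) + p(12) − p(9) − p(7) + p(2) = 101 + 77 − 30 − 15 + 2 = 135, which equals 135.

Answer: Yes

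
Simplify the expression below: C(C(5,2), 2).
45

C(5,2) = 10, then C(10, 2) = 45.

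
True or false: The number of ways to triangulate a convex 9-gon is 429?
True

Working:
Triangulations of a convex 9-gon are counted by the Catalan number C_7: C_7 = C(14,7)/(7+1) = 3,432/8 = 429.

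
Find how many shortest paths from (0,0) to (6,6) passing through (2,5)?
105

To (2,5): C(7,2)=21. From there: C(5,4)=5. Total: 105.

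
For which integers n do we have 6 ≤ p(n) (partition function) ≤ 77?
5, 6, 7, 8, 9, 10, 11, 12

Tabulating p(n) via p(n) = p(n−1) + p(n−2) − p(n−5) − p(n−7) + …: p(4)=5; p(5)=7; p(6)=11; p(7)=15; p(8)=22; p(9)=30; p(10)=42; p(11)=56; p(12)=77; p(13)=101. So valid n = 5, 6, 7, 8, 9, 10, 11, 12.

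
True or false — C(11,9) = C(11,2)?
True
Symmetry C(n,k) = C(n,n-k): C(11,9) = 55 and C(11,2) = 55. Both sides agree, so the statement holds.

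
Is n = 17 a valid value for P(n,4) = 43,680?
No

Solution: P(17,4) = 17·16·15·14 = 57,120, which does not equal 43,680.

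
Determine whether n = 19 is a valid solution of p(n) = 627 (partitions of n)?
No
Pentagonal recurrence p(n) = p(n−1) + p(n−2) − p(n−5) − p(n−7) + …: p(19) = p(18) + p(17) − p(14) − p(12) + p(7) + p(4) = 385 + 297 − 135 − 77 + 15 + 5 = 490, which does not equal 627.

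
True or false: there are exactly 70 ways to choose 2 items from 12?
False

Reasoning: C(12,2) = 66 ≠ 70.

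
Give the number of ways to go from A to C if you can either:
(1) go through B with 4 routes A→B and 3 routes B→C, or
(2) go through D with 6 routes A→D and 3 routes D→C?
30

Explanation: Route via B: 4×3=12. Route via D: 6×3=18. Total: 30.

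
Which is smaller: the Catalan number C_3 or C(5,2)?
C_3

Explanation: C_3 = C(6,3)/(3+1) = 20/4 = 5; C(5,2) = 10.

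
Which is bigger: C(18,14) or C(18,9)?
C(18,14)=3,060, C(18,9)=48,620.
Final answer: C(18,9)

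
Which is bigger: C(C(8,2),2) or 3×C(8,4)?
C(C(8,2),2)

Solution: C(C(8,2),2)=378, 3×C(8,4)=210.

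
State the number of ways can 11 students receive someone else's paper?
14,684,570

Solution: Using D(n) = (n-1)[D(n-1) + D(n-2)]:
D(11) = (11-1) × [D(10) + D(9)]
      = 10 × [1334961 + 133496]
      = 10 × 1468457
      = 14,684,570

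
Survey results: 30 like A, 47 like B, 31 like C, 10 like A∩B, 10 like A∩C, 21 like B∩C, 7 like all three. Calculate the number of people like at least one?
74

Solution: |A∪B∪C| = 30+47+31-10-10-21+7 = 74.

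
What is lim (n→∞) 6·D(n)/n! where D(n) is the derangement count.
6/e
D(n)/n! → 1/e, so 6·D(n)/n! → 6/e.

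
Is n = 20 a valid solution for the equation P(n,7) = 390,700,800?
Yes
P(20,7) = 20·19·18·17·16·15·14 = 390,700,800, which equals 390,700,800.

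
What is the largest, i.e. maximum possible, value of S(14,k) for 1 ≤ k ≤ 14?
Row S(14,k) for k = 1..14 (via S(n,k) = k·S(n−1,k) + S(n−1,k−1)): 1, 8,191, 788,970, 10,391,745, 40,075,035, 63,436,373, 49,329,280, 20,912,320, 5,135,130, 752,752, 66,066, 3,367, 91, 1. The row is unimodal; maximum at k = 6: 63,436,373.
Final answer: 63,436,373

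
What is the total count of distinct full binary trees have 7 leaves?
132

Working:
Using the Catalan number formula: C_n = C(2n, n) / (n+1)
C_6 = C(12, 6) / (6+1)
     = 924 / 7
     = 132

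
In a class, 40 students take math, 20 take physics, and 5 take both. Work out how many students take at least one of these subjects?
55
|A∪B| = |A|+|B|-|A∩B| = 40+20-5 = 55.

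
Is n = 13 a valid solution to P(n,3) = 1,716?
Yes
P(13,3) = 13·12·11 = 1,716, which equals 1,716.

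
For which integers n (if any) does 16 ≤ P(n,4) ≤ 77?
P(3,4)=0; P(4,4)=24; P(5,4)=120. So valid n = 4.

Answer: 4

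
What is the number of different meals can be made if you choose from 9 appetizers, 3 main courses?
27

Reasoning: By the multiplication principle: 9 × 3 = 27.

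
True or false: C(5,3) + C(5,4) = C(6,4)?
True

Reasoning: Pascal's identity: LHS = 10 + 5 = 15; RHS = C(6,4) = 15. Both sides agree, so the statement holds.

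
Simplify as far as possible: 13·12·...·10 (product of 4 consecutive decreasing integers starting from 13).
17,160

Reasoning: This is P(13,4) = 13!/(9)! = 17,160.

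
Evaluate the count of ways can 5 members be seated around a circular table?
24

Working:
Circular arrangements: (5-1)! = 24.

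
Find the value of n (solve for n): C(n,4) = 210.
10
C(n,4) = n(n−1)(n−2)(n−3)/4! is increasing in n, and n(n−1)(n−2)(n−3) = 4!·210 = 5,040 ≈ (n−1.5)^4 gives n ≈ 9.9. Check: C(8,4) = 70, C(9,4) = 126, C(10,4) = 210 ✓. So n = 10.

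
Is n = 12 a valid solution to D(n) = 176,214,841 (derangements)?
Yes

Working:
D(12) = (12-1)·[D(11) + D(10)] = 11·[14,684,570 + 1,334,961] = 176,214,841, which equals 176,214,841.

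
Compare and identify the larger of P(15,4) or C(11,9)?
P(15,4)

Solution: P(15,4)=32,760, C(11,9)=55.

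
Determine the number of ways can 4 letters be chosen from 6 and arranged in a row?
360
P(6,4) = 6!/(6-4)! = 360.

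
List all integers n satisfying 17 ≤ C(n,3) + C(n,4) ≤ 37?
C(5,3)+C(5,4)=15; C(6,3)+C(6,4)=35; C(7,3)+C(7,4)=70. So valid n = 6.
Final answer: 6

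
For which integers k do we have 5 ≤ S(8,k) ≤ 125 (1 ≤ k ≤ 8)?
7

Solution: S(8,1)=1; S(8,2)=127; S(8,3)=966; S(8,4)=1,701; S(8,5)=1,050; S(8,6)=266; S(8,7)=28; S(8,8)=1. So valid k = 7.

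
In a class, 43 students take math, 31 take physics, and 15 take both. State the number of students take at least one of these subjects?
59

Working:
|A∪B| = |A|+|B|-|A∩B| = 43+31-15 = 59.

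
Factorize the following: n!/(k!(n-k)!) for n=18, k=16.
C(18,16) = 153

Explanation: This is the binomial coefficient C(18,16) = 153.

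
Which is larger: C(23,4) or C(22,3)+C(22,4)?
Equal
By Pascal's identity: C(23,4) = C(22,3)+C(22,4) = 8,855. Equal.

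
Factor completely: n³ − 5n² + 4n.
n(n − 1)(n − 4)

Working:
n³ − 5n² + 4n = n(n² − 5n + 4) = n(n − 1)(n − 4).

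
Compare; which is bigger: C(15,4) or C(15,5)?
C(15,5)
C(15,4)=1,365, C(15,5)=3,003.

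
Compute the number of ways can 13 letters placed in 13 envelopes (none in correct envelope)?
2,290,792,932

Solution: Using D(n) = (n-1)[D(n-1) + D(n-2)]:
D(13) = (13-1) × [D(12) + D(11)]
      = 12 × [176214841 + 14684570]
      = 12 × 190899411
      = 2,290,792,932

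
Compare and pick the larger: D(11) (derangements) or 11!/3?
D(11)

D(11) = (11-1)·[D(10) + D(9)] = 10·[1,334,961 + 133,496] = 14,684,570; 11!/3 = 39,916,800/3 = 13,305,600.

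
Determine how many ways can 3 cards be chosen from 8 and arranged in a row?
336
P(8,3) = 8!/(8-3)! = 336.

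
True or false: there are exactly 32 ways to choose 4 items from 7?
False

Reasoning: C(7,4) = 35 ≠ 32.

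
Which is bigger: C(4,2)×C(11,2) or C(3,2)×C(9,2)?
C(4,2)×C(11,2)
C(4,2)×C(11,2)=330, C(3,2)×C(9,2)=108.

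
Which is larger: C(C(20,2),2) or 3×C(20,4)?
C(C(20,2),2)

C(C(20,2),2)=17,955, 3×C(20,4)=14,535.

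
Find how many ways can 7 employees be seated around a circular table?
720

Reasoning: Circular arrangements: (7-1)! = 720.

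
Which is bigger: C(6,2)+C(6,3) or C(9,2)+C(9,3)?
First=35, Second=120.

Answer: C(9,2)+C(9,3)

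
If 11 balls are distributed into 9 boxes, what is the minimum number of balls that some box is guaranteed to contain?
Pigeonhole: ⌈11/9⌉ = 2.
Final answer: 2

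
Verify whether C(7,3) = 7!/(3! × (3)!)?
The correct denominator is 3!×4!, giving C(7,3) = 35; the stated RHS is 7!/(3!×3!) = 140 ≠ 35, so the statement does not hold.

Answer: False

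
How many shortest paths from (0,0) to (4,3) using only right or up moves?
35

Explanation: Choose 4 rights from 7 moves: C(7,4) = 35.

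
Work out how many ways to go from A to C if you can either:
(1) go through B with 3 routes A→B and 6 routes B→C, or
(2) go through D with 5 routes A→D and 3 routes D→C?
33

Working:
Route via B: 3×6=18. Route via D: 5×3=15. Total: 33.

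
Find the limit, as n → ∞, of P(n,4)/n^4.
1

Explanation: P(n,4) = n(n-1)(n-2)(n-3) ≈ n^4 for large n. Limit = 1.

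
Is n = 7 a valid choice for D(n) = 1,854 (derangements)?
Yes
D(7) = (7-1)·[D(6) + D(5)] = 6·[265 + 44] = 1,854, which equals 1,854.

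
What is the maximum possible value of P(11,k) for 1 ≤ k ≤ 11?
P(11,k) increases in k, so maximum at k = 11: 11! = 39,916,800.

Answer: 39,916,800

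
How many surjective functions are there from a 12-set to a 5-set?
165,528,000

Solution: Onto functions = 5! × S(12,5)
First compute S(12,5) via recurrence:
Using the Stirling recurrence: S(n,k) = k·S(n-1,k) + S(n-1,k-1)
S(12,5) = 5·S(11,5) + S(11,4)
         = 5·246730 + 145750
         = 1233650 + 145750
         = 1,379,400
Then: 120 × 1379400 = 165,528,000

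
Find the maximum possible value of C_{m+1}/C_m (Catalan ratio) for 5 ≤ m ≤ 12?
25/7

C_{m+1}/C_m = 2(2m+1)/(m+2), which increases with m. Maximum at m = 12: 2·25/14 = 25/7.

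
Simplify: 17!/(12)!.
742,560

Solution: This equals 17×16×...×13 = 742,560.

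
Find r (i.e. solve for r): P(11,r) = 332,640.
6

Solution: P(11,r) = 11·10·…·(11−r+1), a product of r factors. Multiplying down from 11: 11 = 11; 11·10 = 110; 11·10·9 = 990; 11·10·9·8 = 7,920; 11·10·9·8·7 = 55,440; 11·10·9·8·7·6 = 332,640 ✓ (6 factors). So r = 6.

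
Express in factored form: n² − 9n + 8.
(n − 1)(n − 8)

Seek roots whose sum is 9 and product is 8: (1, 8). So n² − 9n + 8 = (n − 1)(n − 8).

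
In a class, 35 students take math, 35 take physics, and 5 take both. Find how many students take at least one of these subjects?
|A∪B| = |A|+|B|-|A∩B| = 35+35-5 = 65.

Answer: 65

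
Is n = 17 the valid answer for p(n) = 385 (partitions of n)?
No

Explanation: Pentagonal recurrence p(n) = p(n−1) + p(n−2) − p(n−5) − p(n−7) + …: p(17) = p(16) + p(15) − p(12) − p(10) + p(5) + p(2) = 231 + 176 − 77 − 42 + 7 + 2 = 297, which does not equal 385.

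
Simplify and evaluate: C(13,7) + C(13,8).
3,003

Explanation: By Pascal's identity: C(14,8) = 3,003.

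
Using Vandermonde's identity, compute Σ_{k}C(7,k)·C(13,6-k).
38,760

Reasoning: = C(7+13,6) = C(20,6) = 38,760.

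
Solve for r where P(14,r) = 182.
2

Solution: P(14,r) = 14·13·…·(14−r+1), a product of r factors. Multiplying down from 14: 14 = 14; 14·13 = 182 ✓ (2 factors). So r = 2.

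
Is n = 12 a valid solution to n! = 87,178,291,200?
12! = 12·11! = 12·39,916,800 = 479,001,600, which does not equal 87,178,291,200.

Answer: No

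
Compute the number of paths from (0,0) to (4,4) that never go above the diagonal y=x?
14

Counted by the Catalan number C_4: C_4 = C(8,4)/(4+1) = 70/5 = 14.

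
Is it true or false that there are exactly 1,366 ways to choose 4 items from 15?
C(15,4) = 1,365 ≠ 1366.

Answer: False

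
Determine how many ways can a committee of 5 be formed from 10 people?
252
C(10,5) = 10! / (5! × (10-5)!)
         = 10! / (5! × 5!)
         = 252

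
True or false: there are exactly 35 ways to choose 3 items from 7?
True

Explanation: C(7,3) = 35.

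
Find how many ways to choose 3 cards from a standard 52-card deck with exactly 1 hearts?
9,633

Explanation: 13 hearts and 39 non-hearts: C(13,1) × C(39,2) = 13 × 741 = 9,633.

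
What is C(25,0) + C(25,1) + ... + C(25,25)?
Sum of binomial coefficients = 2^25 = 33,554,432.

Answer: 33,554,432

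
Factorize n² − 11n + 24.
Seek roots whose sum is 11 and product is 24: (3, 8). So n² − 11n + 24 = (n − 3)(n − 8).
Final answer: (n − 3)(n − 8)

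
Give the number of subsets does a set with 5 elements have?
Each element can be included or excluded: 2^5 = 32.

Answer: 32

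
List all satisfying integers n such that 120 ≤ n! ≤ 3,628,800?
n! is strictly increasing; 5! = 120 and 10! = 3,628,800, so valid n = 5, 6, 7, 8, 9, 10.
Final answer: 5, 6, 7, 8, 9, 10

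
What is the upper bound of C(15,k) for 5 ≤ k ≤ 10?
6,435

Solution: C(15,k) is maximised at the centre of the row: C(15,7) = 6,435.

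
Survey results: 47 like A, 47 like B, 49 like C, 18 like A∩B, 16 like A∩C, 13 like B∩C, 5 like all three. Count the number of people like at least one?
101

Solution: |A∪B∪C| = 47+47+49-18-16-13+5 = 101.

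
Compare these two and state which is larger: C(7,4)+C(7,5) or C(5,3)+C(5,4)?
First=56, Second=15.

Answer: C(7,4)+C(7,5)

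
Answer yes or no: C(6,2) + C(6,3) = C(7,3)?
Yes

Pascal's identity: LHS = 15 + 20 = 35; RHS = C(7,3) = 35. Both sides agree, so the statement holds.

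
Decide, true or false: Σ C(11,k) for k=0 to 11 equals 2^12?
False

Solution: Binomial theorem: Σ C(11,k) = (1+1)^11 = 2^11 = 2,048; RHS 2^12 = 4,096.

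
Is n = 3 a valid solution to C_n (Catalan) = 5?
Yes
C_3 = C(6,3)/(3+1) = 20/4 = 5, which equals 5.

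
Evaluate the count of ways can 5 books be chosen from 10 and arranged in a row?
30,240

P(10,5) = 10!/(10-5)! = 30,240.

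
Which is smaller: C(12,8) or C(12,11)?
C(12,8)=495, C(12,11)=12.

Answer: C(12,11)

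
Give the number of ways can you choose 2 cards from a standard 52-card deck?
1,326
C(52,2) = 1,326.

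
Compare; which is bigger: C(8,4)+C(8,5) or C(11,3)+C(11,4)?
C(11,3)+C(11,4)

Solution: First=126, Second=495.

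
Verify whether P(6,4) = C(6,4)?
False

Working:
P(6,4) = 360 but C(6,4) = 15; they differ by a factor of 4! = 24, so the statement does not hold.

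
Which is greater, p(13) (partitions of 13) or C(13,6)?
Pentagonal recurrence p(n) = p(n−1) + p(n−2) − p(n−5) − p(n−7) + …: p(13) = p(12) + p(11) − p(8) − p(6) + p(1) = 77 + 56 − 22 − 11 + 1 = 101; C(13,6) = 1,716.
Final answer: C(13,6)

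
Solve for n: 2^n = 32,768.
32,768 = 1,024 × 32 = 2^10 × 2^5 = 2^15, so n = 15.
Final answer: 15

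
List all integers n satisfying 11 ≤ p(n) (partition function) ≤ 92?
6, 7, 8, 9, 10, 11, 12

Solution: Tabulating p(n) via p(n) = p(n−1) + p(n−2) − p(n−5) − p(n−7) + …: p(5)=7; p(6)=11; p(7)=15; p(8)=22; p(9)=30; p(10)=42; p(11)=56; p(12)=77; p(13)=101. So valid n = 6, 7, 8, 9, 10, 11, 12.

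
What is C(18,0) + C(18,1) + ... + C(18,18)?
262,144

Reasoning: Sum of binomial coefficients = 2^18 = 262,144.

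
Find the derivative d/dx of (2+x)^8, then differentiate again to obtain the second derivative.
56(2+x)^6

First derivative: 8(2+x)^{7}. Second derivative: 8·7·(2+x)^{6} = 56(2+x)^{6}.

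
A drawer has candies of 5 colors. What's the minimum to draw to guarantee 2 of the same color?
6

Explanation: Worst case: 1 of each = 5. One more: 6.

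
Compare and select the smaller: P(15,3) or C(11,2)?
C(11,2)
P(15,3)=2,730, C(11,2)=55.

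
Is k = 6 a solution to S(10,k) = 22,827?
Yes

S(10,6) = 6·S(9,6) + S(9,5) = 6·2,646 + 6,951 = 22,827, which equals 22,827.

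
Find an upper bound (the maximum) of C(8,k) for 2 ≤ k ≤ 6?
C(8,k) is maximised at the centre of the row: C(8,4) = 70.
Final answer: 70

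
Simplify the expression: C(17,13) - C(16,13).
1,820
C(17,13) - C(16,13) = C(16,12) = 1,820.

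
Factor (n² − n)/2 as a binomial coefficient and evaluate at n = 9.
C(n,2); C(9,2) = 36
(n² − n)/2 = n(n−1)/2 = C(n,2). At n = 9: C(9,2) = 36.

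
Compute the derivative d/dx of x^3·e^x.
Product rule: d/dx[x^3]·e^x + x^3·d/dx[e^x] = 3x^{2}e^x + x^3e^x.
Final answer: (3x^2 + x^3)e^x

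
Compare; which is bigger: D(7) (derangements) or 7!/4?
D(7)

D(7) = (7-1)·[D(6) + D(5)] = 6·[265 + 44] = 1,854; 7!/4 = 5,040/4 = 1,260.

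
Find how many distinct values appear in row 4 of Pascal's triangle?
3

Row 4 has entries C(4,0)..C(4,4); by symmetry C(4,k)=C(4,4-k), giving 3 distinct values.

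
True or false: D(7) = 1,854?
True

Working:
Derangements of 7 elements: D(7) = (7-1)·[D(6) + D(5)] = 6·[265 + 44] = 1,854.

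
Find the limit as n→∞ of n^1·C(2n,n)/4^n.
∞

C(2n,n) ~ 4^n/√(πn), so n^1·C(2n,n)/4^n ~ n^(1 − 1/2)/√π → ∞.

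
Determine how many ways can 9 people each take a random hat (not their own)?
133,496

Working:
Using D(n) = (n-1)[D(n-1) + D(n-2)]:
D(9) = (9-1) × [D(8) + D(7)]
      = 8 × [14833 + 1854]
      = 8 × 16687
      = 133,496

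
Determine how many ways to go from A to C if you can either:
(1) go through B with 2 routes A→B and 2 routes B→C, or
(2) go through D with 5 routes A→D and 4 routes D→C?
24

Working:
Route via B: 2×2=4. Route via D: 5×4=20. Total: 24.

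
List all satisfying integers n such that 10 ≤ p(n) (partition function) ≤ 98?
6, 7, 8, 9, 10, 11, 12
Tabulating p(n) via p(n) = p(n−1) + p(n−2) − p(n−5) − p(n−7) + …: p(5)=7; p(6)=11; p(7)=15; p(8)=22; p(9)=30; p(10)=42; p(11)=56; p(12)=77; p(13)=101. So valid n = 6, 7, 8, 9, 10, 11, 12.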